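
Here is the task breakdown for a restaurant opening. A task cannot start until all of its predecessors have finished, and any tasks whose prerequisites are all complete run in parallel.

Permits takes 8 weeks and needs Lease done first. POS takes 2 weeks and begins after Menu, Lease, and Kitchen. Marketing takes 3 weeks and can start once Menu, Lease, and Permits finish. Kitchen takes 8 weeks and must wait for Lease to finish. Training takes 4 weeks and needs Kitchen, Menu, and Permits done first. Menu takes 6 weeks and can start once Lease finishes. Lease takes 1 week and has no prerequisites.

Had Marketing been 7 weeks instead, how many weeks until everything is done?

Actual critical path: Lease→Permits→Training = 1+8+4 = 13 ⇒ 13 weeks.
Marketing has 1 week of float (longest path through it is 12).
New critical path: Lease→Permits→Marketing = 1+8+7 = 16 ⇒ 16 weeks.

16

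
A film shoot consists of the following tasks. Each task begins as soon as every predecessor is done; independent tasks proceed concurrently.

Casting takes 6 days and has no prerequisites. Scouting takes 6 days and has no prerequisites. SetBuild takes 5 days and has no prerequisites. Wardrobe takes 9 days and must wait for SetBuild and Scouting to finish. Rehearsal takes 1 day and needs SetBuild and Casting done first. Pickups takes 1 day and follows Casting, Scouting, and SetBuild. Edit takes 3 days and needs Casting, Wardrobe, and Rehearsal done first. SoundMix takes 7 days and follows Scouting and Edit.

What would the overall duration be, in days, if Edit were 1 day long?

23

As given, the longest chain is Scouting→Wardrobe→Edit→SoundMix = 6+9+3+7 = 25, so the finish is 25 days.
Since Edit is critical, the -2 change carries straight to that chain (now 23 days).
That remains the longest chain; total 23 days.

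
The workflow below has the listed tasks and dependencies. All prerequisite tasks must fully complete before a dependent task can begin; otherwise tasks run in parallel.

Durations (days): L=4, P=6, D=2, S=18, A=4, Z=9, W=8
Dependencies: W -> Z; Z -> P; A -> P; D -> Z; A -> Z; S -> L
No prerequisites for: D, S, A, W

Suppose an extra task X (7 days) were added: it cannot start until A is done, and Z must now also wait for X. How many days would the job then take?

Originally the job takes 23 days.
With X inserted, Z now waits for max(D, A, W, X).
New critical path: A→X→Z→P = 4+7+9+6 = 26 ⇒ 26 days.

26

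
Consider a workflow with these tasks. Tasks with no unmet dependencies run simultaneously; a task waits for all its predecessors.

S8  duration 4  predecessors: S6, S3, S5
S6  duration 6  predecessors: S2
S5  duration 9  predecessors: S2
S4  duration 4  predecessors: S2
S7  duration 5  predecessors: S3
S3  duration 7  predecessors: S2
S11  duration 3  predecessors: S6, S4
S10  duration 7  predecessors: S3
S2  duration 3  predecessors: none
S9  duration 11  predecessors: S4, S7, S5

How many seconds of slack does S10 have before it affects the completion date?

Critical path: S2→S3→S7→S9 = 3+7+5+11 = 26, so the finish is 26 seconds.
Longest path through S10: 17 seconds (earliest finish 17, latest finish 26).
Slack of S10 = 19 − 10 = 9 seconds.

9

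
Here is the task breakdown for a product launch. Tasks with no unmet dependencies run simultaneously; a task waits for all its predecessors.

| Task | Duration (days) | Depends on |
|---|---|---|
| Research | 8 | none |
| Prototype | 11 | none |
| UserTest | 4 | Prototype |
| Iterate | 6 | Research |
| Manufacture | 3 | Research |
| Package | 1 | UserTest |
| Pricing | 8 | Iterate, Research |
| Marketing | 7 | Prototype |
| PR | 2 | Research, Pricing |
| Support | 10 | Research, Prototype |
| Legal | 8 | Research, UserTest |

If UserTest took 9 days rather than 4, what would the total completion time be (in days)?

The binding path is Research→Iterate→Pricing→PR = 8+6+8+2 = 24; finish at 24 days.
UserTest is off the critical path — its longest chain is 23 days, giving 1 of slack.
The binding chain switches to Prototype→UserTest→Legal = 11+9+8 = 28; finish 28 days.

28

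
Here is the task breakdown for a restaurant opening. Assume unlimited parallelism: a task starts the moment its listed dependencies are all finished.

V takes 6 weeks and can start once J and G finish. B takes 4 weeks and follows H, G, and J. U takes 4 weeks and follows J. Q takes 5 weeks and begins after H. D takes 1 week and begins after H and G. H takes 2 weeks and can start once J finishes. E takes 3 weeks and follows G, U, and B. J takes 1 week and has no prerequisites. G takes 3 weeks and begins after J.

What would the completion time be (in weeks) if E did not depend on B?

Original critical path: J→G→B→E = 1+3+4+3 = 11 ⇒ 11 weeks.
Without B→E, E's earliest start moves from 8 to 5.
After: J→G→V = 1+3+6 = 10 → 10 weeks.

10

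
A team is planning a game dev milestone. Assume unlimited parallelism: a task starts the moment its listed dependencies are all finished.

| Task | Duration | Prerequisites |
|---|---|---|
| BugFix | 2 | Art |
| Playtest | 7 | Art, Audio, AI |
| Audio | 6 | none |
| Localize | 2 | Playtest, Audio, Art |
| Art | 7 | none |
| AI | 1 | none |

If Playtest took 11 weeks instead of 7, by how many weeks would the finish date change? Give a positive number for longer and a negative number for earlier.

As given, the longest chain is Art→Playtest→Localize = 7+7+2 = 16, so the finish is 16 weeks.
Playtest is on the critical path; changing it to 11 makes that path 20 weeks.
No other chain overtakes it, so the finish is 20 weeks.
Change in finish: 20 − 16 = +4 weeks.

4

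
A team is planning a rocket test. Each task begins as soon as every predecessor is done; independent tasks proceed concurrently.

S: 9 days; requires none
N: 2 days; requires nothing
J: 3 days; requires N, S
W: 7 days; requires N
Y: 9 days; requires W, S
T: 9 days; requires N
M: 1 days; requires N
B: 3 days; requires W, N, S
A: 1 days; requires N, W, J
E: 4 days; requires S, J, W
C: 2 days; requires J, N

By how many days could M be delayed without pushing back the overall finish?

The longest chain is S→Y = 9+9 = 18; overall finish 18 days.
Longest path through M: 3 days (earliest finish 3, latest finish 18).
So M can slip 18 − 3 = 15 days.

15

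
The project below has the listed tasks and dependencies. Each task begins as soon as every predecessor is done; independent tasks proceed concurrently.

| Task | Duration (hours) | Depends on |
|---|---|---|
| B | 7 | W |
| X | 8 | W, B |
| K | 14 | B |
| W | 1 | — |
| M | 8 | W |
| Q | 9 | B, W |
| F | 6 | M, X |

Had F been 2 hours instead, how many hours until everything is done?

The binding path is W→B→X→F = 1+7+8+6 = 22; finish at 22 hours.
F is on the critical path; changing it to 2 makes that path 18 hours.
New critical path: W→B→K = 1+7+14 = 22 ⇒ 22 hours.

22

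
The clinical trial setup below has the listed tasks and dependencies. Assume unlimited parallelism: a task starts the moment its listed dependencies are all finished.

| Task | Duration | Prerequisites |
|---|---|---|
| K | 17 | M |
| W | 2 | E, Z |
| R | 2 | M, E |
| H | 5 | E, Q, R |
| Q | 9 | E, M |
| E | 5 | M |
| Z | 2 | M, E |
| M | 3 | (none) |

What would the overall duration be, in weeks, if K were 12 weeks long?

Critical path before the change: M→E→Q→H = 3+5+9+5 = 22 giving 22 weeks.
K is off the critical path — its longest chain is 20 weeks, giving 2 of slack.
The critical path is still M→E→Q→H; finish is now 22 weeks.

22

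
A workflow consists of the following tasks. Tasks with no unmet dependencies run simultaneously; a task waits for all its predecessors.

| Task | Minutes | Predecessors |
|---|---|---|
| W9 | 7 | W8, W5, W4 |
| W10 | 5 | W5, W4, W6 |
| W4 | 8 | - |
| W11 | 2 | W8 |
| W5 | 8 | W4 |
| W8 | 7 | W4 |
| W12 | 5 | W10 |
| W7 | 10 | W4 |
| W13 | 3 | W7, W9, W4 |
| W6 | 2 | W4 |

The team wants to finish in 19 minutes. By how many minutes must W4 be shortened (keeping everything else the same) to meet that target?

7

Current finish: 26 minutes; target: 19.
W4 is on every critical path, so each minute cut from W4 cuts the finish by one (this holds down to a finish of 19).
Need 26 − 19 = 7 minutes off W4 → W4 becomes 1 minute, finish becomes 19.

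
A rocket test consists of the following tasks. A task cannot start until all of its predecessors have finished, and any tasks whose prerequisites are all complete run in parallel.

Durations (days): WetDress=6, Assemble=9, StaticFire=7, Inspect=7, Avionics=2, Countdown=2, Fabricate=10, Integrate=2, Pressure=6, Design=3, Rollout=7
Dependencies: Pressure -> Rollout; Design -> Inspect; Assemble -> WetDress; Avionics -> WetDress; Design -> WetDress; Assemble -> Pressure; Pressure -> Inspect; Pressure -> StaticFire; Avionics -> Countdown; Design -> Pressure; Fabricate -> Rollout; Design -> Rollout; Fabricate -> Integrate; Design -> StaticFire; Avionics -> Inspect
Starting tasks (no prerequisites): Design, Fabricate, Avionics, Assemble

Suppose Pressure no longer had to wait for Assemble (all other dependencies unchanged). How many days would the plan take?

17

Before: longest chain Assemble→Pressure→StaticFire = 9+6+7 = 22, finish 22.
Without Assemble→Pressure, Pressure's earliest start moves from 9 to 3.
After: Fabricate→Rollout = 10+7 = 17 → 17 days.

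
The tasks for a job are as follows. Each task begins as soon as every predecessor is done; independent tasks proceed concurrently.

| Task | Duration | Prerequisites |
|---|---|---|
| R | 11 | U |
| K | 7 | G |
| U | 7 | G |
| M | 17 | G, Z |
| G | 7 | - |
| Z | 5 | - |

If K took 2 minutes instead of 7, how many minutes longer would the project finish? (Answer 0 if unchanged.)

0

Critical path before the change: G→U→R = 7+7+11 = 25 giving 25 minutes.
K is off the critical path — its longest chain is 14 minutes, giving 11 of slack.
That remains the longest chain; total 25 minutes.
Change in finish: 25 − 25 = +0 minutes.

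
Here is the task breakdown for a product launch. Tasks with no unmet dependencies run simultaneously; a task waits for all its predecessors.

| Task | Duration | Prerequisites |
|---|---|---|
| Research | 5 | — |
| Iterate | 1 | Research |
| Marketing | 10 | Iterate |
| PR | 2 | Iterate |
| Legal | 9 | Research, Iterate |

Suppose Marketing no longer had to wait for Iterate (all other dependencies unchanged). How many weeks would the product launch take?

15

With the dependency in place, Research→Iterate→Marketing = 5+1+10 = 16 sets the finish at 16 weeks.
Without Iterate→Marketing, Marketing's earliest start moves from 6 to 0.
The longest chain is now Research→Iterate→Legal = 5+1+9 = 15, so the product launch takes 15 weeks.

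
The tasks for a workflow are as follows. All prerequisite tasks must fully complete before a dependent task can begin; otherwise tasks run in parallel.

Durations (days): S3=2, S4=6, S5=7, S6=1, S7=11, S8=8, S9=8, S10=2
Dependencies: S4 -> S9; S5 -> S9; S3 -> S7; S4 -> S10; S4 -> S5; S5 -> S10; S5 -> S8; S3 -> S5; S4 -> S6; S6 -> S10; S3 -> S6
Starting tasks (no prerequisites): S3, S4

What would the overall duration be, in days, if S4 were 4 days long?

19

Critical path before the change: S4→S5→S8 = 6+7+8 = 21 giving 21 days.
S4 lies on that path, so at 4 days the path becomes 19 days.
That remains the longest chain; total 19 days.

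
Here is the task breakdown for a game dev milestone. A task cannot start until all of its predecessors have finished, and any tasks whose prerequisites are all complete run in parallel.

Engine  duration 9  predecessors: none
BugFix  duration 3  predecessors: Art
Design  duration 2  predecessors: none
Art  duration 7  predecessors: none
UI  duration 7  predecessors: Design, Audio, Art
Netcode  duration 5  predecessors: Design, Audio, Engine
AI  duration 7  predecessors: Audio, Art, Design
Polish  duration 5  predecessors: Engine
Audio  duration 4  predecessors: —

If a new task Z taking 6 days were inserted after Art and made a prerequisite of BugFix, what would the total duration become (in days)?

16

Originally the schedule takes 14 days.
With Z inserted, BugFix now waits for max(Art, Z).
New critical path: Art→Z→BugFix = 7+6+3 = 16 ⇒ 16 days.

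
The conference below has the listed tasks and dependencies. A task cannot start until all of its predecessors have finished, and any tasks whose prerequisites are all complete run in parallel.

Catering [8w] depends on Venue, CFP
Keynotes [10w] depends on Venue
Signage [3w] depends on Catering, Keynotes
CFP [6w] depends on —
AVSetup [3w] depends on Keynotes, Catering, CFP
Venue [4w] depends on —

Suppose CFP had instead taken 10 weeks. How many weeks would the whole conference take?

Actual critical path: CFP→Catering→AVSetup = 6+8+3 = 17 ⇒ 17 weeks.
Since CFP is critical, the +4 change carries straight to that chain (now 21 weeks).
The critical path is still CFP→Catering→AVSetup; finish is now 21 weeks.

21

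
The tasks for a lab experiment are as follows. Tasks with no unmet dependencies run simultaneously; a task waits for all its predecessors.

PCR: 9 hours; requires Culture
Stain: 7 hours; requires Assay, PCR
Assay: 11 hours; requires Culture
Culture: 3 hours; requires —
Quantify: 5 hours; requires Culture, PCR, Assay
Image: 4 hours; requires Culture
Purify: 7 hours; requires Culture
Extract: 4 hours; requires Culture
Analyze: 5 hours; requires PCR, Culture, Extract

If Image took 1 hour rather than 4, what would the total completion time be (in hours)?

The binding path is Culture→Assay→Stain = 3+11+7 = 21; finish at 21 hours.
Image is off the critical path — its longest chain is 7 hours, giving 14 of slack.
No other chain overtakes it, so the finish is 21 hours.

21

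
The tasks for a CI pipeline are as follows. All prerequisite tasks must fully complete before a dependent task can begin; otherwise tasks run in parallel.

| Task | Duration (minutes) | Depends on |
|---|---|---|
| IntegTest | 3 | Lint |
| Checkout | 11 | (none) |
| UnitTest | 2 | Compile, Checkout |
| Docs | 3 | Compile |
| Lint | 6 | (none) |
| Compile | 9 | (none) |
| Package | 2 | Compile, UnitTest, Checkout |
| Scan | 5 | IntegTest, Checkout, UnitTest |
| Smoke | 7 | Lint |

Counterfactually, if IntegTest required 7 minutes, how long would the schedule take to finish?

As given, the longest chain is Checkout→UnitTest→Scan = 11+2+5 = 18, so the finish is 18 minutes.
The longest path through IntegTest is only 14 minutes, so IntegTest has float 4.
The critical path is still Checkout→UnitTest→Scan; finish is now 18 minutes.

18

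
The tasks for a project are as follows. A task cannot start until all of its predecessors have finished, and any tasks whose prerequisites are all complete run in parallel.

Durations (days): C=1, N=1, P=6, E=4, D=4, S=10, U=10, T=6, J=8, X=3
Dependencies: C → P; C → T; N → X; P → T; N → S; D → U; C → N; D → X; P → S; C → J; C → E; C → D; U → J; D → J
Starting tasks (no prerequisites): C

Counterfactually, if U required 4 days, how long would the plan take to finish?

17

The binding path is C→D→U→J = 1+4+10+8 = 23; finish at 23 days.
Since U is critical, the -6 change carries straight to that chain (now 17 days).
New critical path: C→P→S = 1+6+10 = 17 ⇒ 17 days.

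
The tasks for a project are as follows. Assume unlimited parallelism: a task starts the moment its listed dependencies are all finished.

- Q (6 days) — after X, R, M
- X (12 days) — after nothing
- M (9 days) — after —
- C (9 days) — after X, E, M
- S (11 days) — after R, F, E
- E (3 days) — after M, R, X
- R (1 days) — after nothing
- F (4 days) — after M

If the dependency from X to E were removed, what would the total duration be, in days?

24

With the dependency in place, X→E→S = 12+3+11 = 26 sets the finish at 26 days.
Without X→E, E's earliest start moves from 12 to 9.
After: M→F→S = 9+4+11 = 24 → 24 days.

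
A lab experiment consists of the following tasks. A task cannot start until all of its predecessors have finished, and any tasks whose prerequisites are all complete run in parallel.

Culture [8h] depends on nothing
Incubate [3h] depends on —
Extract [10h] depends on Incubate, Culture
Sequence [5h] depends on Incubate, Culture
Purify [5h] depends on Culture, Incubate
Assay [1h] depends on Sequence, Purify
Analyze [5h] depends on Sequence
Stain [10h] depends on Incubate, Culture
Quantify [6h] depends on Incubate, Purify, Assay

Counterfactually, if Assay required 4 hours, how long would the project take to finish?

Critical path before the change: Culture→Sequence→Assay→Quantify = 8+5+1+6 = 20 giving 20 hours.
Since Assay is critical, the +3 change carries straight to that chain (now 23 hours).
The critical path is still Culture→Sequence→Assay→Quantify; finish is now 23 hours.

23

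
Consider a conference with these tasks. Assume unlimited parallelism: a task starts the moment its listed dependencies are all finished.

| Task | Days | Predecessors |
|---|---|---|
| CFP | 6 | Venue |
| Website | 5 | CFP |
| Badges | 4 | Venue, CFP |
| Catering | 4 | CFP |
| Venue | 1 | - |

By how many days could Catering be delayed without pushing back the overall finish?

1

Critical path: Venue→CFP→Website = 1+6+5 = 12, so the finish is 12 days.
Catering finishes as early as 11 and must finish by 12.
So Catering can slip 12 − 11 = 1 day.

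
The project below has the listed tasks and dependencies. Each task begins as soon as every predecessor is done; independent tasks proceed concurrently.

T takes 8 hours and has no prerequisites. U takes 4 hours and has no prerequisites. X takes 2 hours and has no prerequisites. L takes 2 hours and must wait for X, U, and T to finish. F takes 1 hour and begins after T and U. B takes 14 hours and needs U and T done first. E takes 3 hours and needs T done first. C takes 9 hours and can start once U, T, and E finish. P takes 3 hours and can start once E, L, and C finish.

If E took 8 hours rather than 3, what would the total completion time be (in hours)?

Baseline: T→E→C→P = 8+3+9+3 = 23 → 23 hours.
E is on the critical path; changing it to 8 makes that path 28 hours.
That remains the longest chain; total 28 hours.

28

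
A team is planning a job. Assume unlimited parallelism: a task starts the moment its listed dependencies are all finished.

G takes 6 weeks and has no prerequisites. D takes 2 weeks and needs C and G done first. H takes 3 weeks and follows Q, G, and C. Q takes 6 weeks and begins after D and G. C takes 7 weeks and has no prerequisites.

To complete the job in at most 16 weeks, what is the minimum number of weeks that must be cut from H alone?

2

Current finish: 18 weeks; target: 16.
H is on every critical path, so each week cut from H cuts the finish by one (this holds down to a finish of 16).
Need 18 − 16 = 2 weeks off H → H becomes 1 week, finish becomes 16.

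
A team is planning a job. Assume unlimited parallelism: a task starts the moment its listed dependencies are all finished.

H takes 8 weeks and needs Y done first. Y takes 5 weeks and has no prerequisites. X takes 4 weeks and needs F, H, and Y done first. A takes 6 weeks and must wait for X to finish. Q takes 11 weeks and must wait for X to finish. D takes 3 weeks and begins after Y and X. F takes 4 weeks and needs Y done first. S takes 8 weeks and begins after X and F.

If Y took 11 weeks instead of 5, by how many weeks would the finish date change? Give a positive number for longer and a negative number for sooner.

6

Actual critical path: Y→H→X→Q = 5+8+4+11 = 28 ⇒ 28 weeks.
Since Y is critical, the +6 change carries straight to that chain (now 34 weeks).
That remains the longest chain; total 34 weeks.
Change in finish: 34 − 28 = +6 weeks.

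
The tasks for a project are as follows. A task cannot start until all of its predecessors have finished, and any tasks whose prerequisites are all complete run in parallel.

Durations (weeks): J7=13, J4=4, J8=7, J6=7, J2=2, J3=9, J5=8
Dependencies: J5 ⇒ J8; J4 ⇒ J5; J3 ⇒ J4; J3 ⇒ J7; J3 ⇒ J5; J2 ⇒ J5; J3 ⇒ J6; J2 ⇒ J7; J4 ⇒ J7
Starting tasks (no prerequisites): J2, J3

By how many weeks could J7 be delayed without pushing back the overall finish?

J3→J4→J5→J8 = 9+4+8+7 = 28 sets the makespan at 28 weeks.
Longest path through J7: 26 weeks (earliest finish 26, latest finish 28).
Float = 28 − 26 = 2.

2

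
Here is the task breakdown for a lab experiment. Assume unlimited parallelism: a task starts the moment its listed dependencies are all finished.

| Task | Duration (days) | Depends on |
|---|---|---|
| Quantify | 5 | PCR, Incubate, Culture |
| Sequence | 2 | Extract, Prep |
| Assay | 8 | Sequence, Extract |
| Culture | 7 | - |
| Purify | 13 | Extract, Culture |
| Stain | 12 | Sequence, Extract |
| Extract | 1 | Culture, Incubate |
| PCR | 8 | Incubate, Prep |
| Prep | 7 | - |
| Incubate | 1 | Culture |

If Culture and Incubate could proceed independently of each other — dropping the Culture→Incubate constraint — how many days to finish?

22

Original critical path: Culture→Incubate→Extract→Sequence→Stain = 7+1+1+2+12 = 23 ⇒ 23 days.
Without Culture→Incubate, Incubate's earliest start moves from 7 to 0.
The longest chain is now Culture→Extract→Sequence→Stain = 7+1+2+12 = 22, so the plan takes 22 days.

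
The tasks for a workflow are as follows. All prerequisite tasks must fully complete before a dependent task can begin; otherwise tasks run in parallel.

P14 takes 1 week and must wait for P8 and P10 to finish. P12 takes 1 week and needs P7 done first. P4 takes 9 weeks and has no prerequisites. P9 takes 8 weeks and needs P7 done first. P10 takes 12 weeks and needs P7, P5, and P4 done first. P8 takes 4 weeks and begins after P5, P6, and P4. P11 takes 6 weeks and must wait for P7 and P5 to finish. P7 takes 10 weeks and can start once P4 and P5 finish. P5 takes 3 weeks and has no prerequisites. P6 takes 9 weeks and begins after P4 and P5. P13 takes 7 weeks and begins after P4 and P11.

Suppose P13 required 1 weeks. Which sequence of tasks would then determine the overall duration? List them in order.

P4, P7, P10, P14

Baseline: P4→P7→P11→P13 = 9+10+6+7 = 32 → 32 weeks.
Since P13 is critical, the -6 change carries straight to that chain (now 26 weeks).
The binding chain switches to P4→P7→P10→P14 = 9+10+12+1 = 32; finish 32 weeks.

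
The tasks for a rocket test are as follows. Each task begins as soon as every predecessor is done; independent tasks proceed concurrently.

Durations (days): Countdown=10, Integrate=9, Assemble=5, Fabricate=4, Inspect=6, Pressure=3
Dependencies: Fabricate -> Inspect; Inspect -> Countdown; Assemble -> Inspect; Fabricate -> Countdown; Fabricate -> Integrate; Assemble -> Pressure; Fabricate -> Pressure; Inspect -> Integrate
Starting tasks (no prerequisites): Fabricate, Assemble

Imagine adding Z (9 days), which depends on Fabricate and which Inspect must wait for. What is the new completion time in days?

29

Originally the plan takes 21 days.
With Z inserted, Inspect now waits for max(Fabricate, Assemble, Z).
New critical path: Fabricate→Z→Inspect→Countdown = 4+9+6+10 = 29 ⇒ 29 days.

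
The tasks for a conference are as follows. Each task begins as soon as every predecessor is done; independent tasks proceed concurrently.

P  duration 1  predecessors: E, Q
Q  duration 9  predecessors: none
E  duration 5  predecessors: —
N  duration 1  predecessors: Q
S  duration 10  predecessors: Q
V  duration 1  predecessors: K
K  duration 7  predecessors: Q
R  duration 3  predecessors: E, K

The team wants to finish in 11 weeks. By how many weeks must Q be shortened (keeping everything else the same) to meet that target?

8

Current finish: 19 weeks; target: 11.
Q is on every critical path, so each week cut from Q cuts the finish by one (this holds down to a finish of 11).
Need 19 − 11 = 8 weeks off Q → Q becomes 1 week, finish becomes 11.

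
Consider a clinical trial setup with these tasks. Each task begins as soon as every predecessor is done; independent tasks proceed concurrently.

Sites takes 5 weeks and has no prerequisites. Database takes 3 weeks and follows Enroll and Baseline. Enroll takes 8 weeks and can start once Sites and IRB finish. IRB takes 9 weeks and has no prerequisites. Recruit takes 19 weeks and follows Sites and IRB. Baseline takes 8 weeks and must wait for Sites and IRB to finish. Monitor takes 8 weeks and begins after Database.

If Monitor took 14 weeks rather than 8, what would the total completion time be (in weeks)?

34

The binding path is IRB→Enroll→Database→Monitor = 9+8+3+8 = 28; finish at 28 weeks.
Monitor lies on that path, so at 14 weeks the path becomes 34 weeks.
The binding chain switches to IRB→Baseline→Database→Monitor = 9+8+3+14 = 34; finish 34 weeks.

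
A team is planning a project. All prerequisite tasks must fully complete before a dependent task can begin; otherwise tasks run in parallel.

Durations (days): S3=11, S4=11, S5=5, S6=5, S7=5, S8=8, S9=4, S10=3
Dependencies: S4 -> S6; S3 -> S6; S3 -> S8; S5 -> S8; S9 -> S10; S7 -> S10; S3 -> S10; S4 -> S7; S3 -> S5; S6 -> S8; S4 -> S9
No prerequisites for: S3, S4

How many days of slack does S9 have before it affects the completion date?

6

The longest chain is S3→S5→S8 = 11+5+8 = 24; overall finish 24 days.
Longest path through S9: 18 days (earliest finish 15, latest finish 21).
So S9 can slip 21 − 15 = 6 days.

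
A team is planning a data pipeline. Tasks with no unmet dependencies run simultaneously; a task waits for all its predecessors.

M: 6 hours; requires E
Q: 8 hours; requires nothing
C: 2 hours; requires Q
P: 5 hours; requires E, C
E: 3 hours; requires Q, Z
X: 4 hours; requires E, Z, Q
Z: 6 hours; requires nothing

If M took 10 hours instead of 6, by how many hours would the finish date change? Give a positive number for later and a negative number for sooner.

4

As given, the longest chain is Q→E→M = 8+3+6 = 17, so the finish is 17 hours.
M lies on that path, so at 10 hours the path becomes 21 hours.
That remains the longest chain; total 21 hours.
Change in finish: 21 − 17 = +4 hours.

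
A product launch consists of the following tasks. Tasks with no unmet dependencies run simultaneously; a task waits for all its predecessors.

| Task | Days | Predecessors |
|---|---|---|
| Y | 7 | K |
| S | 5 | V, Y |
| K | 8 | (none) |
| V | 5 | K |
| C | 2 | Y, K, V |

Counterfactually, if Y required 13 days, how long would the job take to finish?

As given, the longest chain is K→Y→S = 8+7+5 = 20, so the finish is 20 days.
Y lies on that path, so at 13 days the path becomes 26 days.
No other chain overtakes it, so the finish is 26 days.

26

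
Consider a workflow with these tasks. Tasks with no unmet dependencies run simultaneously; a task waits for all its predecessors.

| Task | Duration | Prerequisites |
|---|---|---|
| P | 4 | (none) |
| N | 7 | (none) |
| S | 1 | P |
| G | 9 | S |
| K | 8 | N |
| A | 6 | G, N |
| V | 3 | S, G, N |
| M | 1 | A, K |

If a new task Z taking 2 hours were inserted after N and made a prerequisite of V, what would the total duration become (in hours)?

Originally the project takes 21 hours.
With Z inserted, V now waits for max(S, G, N, Z).
New critical path: P→S→G→A→M = 4+1+9+6+1 = 21 ⇒ 21 hours.

21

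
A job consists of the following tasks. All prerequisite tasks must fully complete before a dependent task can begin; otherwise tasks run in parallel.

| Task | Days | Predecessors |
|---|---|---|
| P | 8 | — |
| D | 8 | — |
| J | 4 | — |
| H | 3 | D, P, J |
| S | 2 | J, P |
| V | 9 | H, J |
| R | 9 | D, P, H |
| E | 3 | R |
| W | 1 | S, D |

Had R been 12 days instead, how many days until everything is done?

26

Baseline: P→H→R→E = 8+3+9+3 = 23 → 23 days.
Since R is critical, the +3 change carries straight to that chain (now 26 days).
The critical path is still P→H→R→E; finish is now 26 days.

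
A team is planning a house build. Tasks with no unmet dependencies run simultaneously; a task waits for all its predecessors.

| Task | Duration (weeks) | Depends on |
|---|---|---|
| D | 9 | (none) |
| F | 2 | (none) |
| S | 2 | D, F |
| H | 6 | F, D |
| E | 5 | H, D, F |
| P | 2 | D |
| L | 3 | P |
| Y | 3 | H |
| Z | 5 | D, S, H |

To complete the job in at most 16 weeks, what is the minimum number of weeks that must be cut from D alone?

Current finish: 20 weeks; target: 16.
D is on every critical path, so each week cut from D cuts the finish by one (this holds down to a finish of 13).
Need 20 − 16 = 4 weeks off D → D becomes 5 weeks, finish becomes 16.

4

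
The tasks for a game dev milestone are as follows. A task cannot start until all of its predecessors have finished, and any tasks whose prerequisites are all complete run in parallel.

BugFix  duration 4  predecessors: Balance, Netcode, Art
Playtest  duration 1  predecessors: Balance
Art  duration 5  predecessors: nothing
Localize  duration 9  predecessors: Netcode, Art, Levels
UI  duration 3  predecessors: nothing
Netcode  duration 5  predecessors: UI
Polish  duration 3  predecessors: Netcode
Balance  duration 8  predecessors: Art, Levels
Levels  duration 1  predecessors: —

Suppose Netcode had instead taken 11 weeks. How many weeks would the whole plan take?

23

Critical path before the change: UI→Netcode→Localize = 3+5+9 = 17 giving 17 weeks.
Since Netcode is critical, the +6 change carries straight to that chain (now 23 weeks).
No other chain overtakes it, so the finish is 23 weeks.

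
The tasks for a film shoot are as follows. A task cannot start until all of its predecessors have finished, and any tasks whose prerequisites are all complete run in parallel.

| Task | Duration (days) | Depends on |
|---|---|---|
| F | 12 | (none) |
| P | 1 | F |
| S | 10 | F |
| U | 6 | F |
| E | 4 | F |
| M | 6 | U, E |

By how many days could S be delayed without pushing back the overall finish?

F→U→M = 12+6+6 = 24 sets the makespan at 24 days.
S finishes as early as 22 and must finish by 24.
Float = 24 − 22 = 2.

2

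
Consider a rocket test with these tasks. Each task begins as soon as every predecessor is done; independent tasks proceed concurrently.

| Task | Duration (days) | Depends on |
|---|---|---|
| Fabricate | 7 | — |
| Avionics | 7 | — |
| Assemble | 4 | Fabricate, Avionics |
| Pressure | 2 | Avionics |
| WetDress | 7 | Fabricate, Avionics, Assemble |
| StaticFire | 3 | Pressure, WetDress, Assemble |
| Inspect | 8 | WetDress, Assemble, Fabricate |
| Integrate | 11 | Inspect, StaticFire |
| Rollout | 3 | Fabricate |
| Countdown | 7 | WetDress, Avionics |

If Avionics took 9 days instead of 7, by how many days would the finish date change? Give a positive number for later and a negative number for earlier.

The binding path is Avionics→Assemble→WetDress→Inspect→Integrate = 7+4+7+8+11 = 37; finish at 37 days.
Since Avionics is critical, the +2 change carries straight to that chain (now 39 days).
No other chain overtakes it, so the finish is 39 days.
Change in finish: 39 − 37 = +2 days.

2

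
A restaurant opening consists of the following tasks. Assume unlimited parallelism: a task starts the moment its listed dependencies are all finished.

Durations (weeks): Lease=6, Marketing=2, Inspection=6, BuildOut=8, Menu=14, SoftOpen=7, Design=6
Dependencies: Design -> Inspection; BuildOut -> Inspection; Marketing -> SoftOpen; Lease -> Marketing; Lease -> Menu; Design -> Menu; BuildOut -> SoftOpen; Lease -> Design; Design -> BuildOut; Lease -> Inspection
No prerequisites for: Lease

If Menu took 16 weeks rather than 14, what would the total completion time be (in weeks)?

Baseline: Lease→Design→BuildOut→SoftOpen = 6+6+8+7 = 27 → 27 weeks.
Menu has 1 week of float (longest path through it is 26).
The binding chain switches to Lease→Design→Menu = 6+6+16 = 28; finish 28 weeks.

28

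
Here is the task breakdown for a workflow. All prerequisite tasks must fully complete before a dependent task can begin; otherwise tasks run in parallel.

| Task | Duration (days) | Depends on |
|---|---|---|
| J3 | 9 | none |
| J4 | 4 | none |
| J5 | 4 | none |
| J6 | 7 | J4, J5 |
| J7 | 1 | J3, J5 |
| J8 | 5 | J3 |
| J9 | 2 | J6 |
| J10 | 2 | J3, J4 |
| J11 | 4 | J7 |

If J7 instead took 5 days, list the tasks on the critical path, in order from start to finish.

As given, the longest chain is J3→J7→J11 = 9+1+4 = 14, so the finish is 14 days.
Since J7 is critical, the +4 change carries straight to that chain (now 18 days).
The critical path is still J3→J7→J11; finish is now 18 days.

J3, J7, J11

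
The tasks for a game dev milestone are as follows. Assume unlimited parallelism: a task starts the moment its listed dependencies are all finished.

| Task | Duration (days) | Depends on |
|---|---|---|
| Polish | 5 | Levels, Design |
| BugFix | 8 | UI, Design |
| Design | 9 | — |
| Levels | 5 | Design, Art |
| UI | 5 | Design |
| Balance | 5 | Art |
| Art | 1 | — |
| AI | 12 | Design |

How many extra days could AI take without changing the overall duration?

The longest chain is Design→UI→BugFix = 9+5+8 = 22; overall finish 22 days.
The longest chain containing AI totals 21 days.
Slack of AI = 10 − 9 = 1 day.

1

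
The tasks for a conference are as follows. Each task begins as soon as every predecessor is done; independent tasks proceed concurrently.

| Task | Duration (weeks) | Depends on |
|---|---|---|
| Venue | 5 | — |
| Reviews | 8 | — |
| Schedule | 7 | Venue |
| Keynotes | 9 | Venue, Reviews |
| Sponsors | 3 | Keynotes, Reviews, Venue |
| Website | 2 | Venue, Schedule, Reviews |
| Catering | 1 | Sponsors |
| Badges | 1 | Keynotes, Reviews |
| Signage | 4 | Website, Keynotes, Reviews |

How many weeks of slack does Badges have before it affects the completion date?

3

The longest chain is Reviews→Keynotes→Sponsors→Catering = 8+9+3+1 = 21; overall finish 21 weeks.
The longest chain containing Badges totals 18 weeks.
Slack of Badges = 20 − 17 = 3 weeks.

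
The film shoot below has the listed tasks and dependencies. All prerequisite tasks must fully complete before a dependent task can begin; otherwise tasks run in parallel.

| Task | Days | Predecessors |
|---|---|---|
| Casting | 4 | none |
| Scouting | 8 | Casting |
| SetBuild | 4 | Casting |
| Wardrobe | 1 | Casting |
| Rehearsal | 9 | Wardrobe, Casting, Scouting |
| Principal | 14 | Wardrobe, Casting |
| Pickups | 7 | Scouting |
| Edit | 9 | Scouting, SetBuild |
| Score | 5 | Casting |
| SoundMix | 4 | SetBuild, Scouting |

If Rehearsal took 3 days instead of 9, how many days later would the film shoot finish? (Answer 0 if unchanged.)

As given, the longest chain is Casting→Scouting→Rehearsal = 4+8+9 = 21, so the finish is 21 days.
Since Rehearsal is critical, the -6 change carries straight to that chain (now 15 days).
Now Casting→Scouting→Edit = 4+8+9 = 21 is longest, so the finish becomes 21 days.
Change in finish: 21 − 21 = +0 days.

0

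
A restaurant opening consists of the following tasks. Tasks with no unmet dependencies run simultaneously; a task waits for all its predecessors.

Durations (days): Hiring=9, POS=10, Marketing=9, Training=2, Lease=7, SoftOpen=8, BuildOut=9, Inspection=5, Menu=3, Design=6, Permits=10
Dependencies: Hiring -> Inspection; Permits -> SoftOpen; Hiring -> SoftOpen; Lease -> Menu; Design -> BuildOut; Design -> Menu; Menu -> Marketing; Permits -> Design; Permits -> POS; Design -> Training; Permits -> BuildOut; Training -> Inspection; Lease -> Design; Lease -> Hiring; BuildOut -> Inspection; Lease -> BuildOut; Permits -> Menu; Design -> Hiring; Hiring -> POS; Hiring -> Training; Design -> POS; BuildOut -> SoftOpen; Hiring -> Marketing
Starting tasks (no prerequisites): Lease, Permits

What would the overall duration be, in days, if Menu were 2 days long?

As given, the longest chain is Permits→Design→Hiring→POS = 10+6+9+10 = 35, so the finish is 35 days.
Menu has 7 days of float (longest path through it is 28).
No other chain overtakes it, so the finish is 35 days.

35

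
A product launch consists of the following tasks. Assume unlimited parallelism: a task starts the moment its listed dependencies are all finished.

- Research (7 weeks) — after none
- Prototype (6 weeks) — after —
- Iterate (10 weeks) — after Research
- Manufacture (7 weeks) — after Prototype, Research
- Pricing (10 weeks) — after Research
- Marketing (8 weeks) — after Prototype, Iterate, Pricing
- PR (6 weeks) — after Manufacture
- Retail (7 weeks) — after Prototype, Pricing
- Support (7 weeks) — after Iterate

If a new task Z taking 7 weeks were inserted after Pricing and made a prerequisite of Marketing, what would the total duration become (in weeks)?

32

Originally the plan takes 25 weeks.
With Z inserted, Marketing now waits for max(Prototype, Iterate, Pricing, Z).
New critical path: Research→Pricing→Z→Marketing = 7+10+7+8 = 32 ⇒ 32 weeks.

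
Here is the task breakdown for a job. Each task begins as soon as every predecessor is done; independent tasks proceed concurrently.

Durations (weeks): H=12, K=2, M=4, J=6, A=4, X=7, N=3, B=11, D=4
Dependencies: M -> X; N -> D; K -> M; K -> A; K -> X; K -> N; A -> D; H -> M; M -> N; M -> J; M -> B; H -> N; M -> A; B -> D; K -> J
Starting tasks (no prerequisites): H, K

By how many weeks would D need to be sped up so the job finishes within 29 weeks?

2

Current finish: 31 weeks; target: 29.
D is on every critical path, so each week cut from D cuts the finish by one (this holds down to a finish of 28).
Need 31 − 29 = 2 weeks off D → D becomes 2 weeks, finish becomes 29.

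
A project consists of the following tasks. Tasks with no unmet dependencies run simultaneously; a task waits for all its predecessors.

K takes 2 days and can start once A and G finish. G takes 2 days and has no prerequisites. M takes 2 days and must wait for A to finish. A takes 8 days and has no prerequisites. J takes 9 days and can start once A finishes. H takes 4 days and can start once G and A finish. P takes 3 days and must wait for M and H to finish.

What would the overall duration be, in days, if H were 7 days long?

Critical path before the change: A→J = 8+9 = 17 giving 17 days.
H is off the critical path — its longest chain is 15 days, giving 2 of slack.
Now A→H→P = 8+7+3 = 18 is longest, so the finish becomes 18 days.

18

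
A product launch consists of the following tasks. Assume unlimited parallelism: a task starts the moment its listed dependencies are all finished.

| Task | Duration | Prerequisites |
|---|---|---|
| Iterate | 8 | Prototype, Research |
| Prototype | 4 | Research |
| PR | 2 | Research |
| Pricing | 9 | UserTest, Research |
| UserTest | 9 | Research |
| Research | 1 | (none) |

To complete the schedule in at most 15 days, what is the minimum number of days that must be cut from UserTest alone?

4

Current finish: 19 days; target: 15.
UserTest is on every critical path, so each day cut from UserTest cuts the finish by one (this holds down to a finish of 13).
Need 19 − 15 = 4 days off UserTest → UserTest becomes 5 days, finish becomes 15.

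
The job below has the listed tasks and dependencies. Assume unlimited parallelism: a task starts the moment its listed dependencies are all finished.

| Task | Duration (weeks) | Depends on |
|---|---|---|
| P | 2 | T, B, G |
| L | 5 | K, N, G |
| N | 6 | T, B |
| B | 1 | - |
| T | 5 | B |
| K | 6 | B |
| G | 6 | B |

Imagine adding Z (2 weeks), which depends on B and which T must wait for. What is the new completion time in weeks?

19

Originally the plan takes 17 weeks.
With Z inserted, T now waits for max(B, Z).
New critical path: B→Z→T→N→L = 1+2+5+6+5 = 19 ⇒ 19 weeks.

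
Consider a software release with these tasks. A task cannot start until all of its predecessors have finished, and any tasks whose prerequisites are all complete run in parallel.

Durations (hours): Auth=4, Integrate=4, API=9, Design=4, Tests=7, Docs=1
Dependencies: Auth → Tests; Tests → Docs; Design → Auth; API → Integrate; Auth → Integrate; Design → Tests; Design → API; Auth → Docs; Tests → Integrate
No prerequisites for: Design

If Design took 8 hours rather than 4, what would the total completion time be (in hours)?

Baseline: Design→Auth→Tests→Integrate = 4+4+7+4 = 19 → 19 hours.
Design lies on that path, so at 8 hours the path becomes 23 hours.
That remains the longest chain; total 23 hours.

23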